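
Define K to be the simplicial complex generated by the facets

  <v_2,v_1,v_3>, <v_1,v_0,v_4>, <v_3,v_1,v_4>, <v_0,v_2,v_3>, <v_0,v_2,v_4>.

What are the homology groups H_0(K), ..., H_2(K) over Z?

K has 5 vertices, 10 edges, 5 triangles.
rank ∂_0 = 0, rank ∂_1 = 4 ⇒ b_0 = 5 − 0 − 4 = 1; all invariant factors of ∂_1 are 1 so no torsion. So H_0 = Z.
rank ∂_1 = 4, rank ∂_2 = 5 ⇒ b_1 = 10 − 4 − 5 = 1; all invariant factors of ∂_2 are 1 so no torsion. So H_1 = Z.
rank ∂_2 = 5, rank ∂_3 = 0 ⇒ b_2 = 5 − 5 − 0 = 0. So H_2 = 0.

H_0 ≅ Z,  H_1 ≅ Z,  H_2 = 0.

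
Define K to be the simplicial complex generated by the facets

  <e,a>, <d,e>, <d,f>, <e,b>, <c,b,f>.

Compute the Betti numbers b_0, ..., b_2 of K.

b_0 = 1, b_1 = 1, b_2 = 0.

Take the total order a < b < c < d < e < f on the vertex set. Then K (dimension 2) consists of the simplices:

  0-simplices (6): a, b, c, d, e, f
  1-simplices (7): ae, bc, be, bf, cf, de, df
  2-simplices (1): bcf

so the chain groups are C_0 ≅ Z^6, C_1 ≅ Z^7, C_2 ≅ Z^1.

∂_1: C_1 → C_0 maps an edge to its endpoints' difference, ∂[p,q] = q − p.
The 6×7 boundary matrix has rank 5 and Smith normal form diag(1,1,1,1,1).

Boundary ∂_2: C_2 → C_1 maps a triangle to the signed sum of its edges. For instance
  ∂bcf = cf − bf + bc.
This gives a 7×1 integer matrix of rank 1; reducing to Smith normal form yields diagonal entries (1).

From H_k ≅ ker(∂_k) / im(∂_{k+1}) we obtain:

  H_0: rank C_0 − rank ∂_1 = 6 − 5 = 1, and the invariant factors of ∂_1 are all 1, so H_0 ≅ Z.
  H_1: rank ker ∂_1 − rank ∂_2 = (7 − 5) − 1 = 1, and the invariant factors of ∂_2 are all 1, so H_1 ≅ Z.
  H_2: rank ker ∂_2 − rank ∂_3 = (1 − 1) − 0 = 0, and there is no ∂_3, so H_2 ≅ 0.

Hence the Betti numbers are b_0 = 1, b_1 = 1, b_2 = 0.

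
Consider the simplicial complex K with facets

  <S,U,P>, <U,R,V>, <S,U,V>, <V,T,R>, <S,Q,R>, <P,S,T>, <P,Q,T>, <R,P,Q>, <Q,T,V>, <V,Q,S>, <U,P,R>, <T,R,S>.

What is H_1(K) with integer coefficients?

We work with the vertex ordering P < Q < R < S < T < U < V. The simplices of K, each written with vertices in increasing order, are:

  0-simplices (7): P, Q, R, S, T, U, V
  1-simplices (18): PQ, PR, PS, PT, PU, QR, QS, QT, QV, RS, RT, RU, RV, ST, SU, SV, TV, UV
  2-simplices (12): PQR, PQT, PRU, PST, PSU, QRS, QSV, QTV, RST, RTV, RUV, SUV

Hence C_0 ≅ Z^7, C_1 ≅ Z^18, C_2 ≅ Z^12.

∂_1: C_1 → C_0 maps an edge to its endpoints' difference, ∂[p,q] = q − p.
This gives a 7×18 integer matrix of rank 6; reducing to Smith normal form yields diagonal entries (1,1,1,1,1,1).

The boundary map ∂_2: C_2 → C_1 sends each 2-simplex [p,q,r] to [q,r] − [p,r] + [p,q]. For instance
  ∂QTV = TV − QV + QT,
  ∂RUV = UV − RV + RU.
The resulting 18×12 matrix has rank 12, and its Smith normal form has invariant factors (1,1,1,1,1,1,1,1,1,1,1,2).

Now H_k = ker ∂_k / im ∂_{k+1}, so:

  H_1: rank ker ∂_1 − rank ∂_2 = (18 − 6) − 12 = 0, and ∂_2 has invariant factor 2 > 1, so H_1 = Z/2.

H_1 = Z/2.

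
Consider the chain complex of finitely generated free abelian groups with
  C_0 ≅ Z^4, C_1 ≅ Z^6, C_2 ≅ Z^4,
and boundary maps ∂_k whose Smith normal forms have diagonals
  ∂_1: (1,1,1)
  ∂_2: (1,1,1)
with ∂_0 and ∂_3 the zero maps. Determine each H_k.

H_0: b_0 = 4 − 0 − 3 = 1; torsion from ∂_1 factors > 1: none. So H_0 = Z.
H_1: b_1 = 6 − 3 − 3 = 0; torsion from ∂_2 factors > 1: none. So H_1 = 0.
H_2: b_2 = 4 − 3 − 0 = 1; torsion from ∂_3 factors > 1: none. So H_2 = Z.

H_0 = Z,  H_1 = 0,  H_2 = Z.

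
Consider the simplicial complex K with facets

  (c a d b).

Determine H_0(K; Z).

H_0 ≅ Z.

Take the total order a < b < c < d on the vertex set. Then K (dimension 3) consists of the simplices:

  0-simplices (4): a, b, c, d
  1-simplices (6): ab, ac, ad, bc, bd, cd
  2-simplices (4): abc, abd, acd, bcd
  3-simplices (1): abcd

giving chain groups C_0 ≅ Z^4, C_1 ≅ Z^6, C_2 ≅ Z^4, C_3 ≅ Z^1.

∂_1: C_1 → C_0 maps an edge to its endpoints' difference, ∂[p,q] = q − p. For instance
  ∂bc = c − b.
This gives a 4×6 integer matrix of rank 3; reducing to Smith normal form yields diagonal entries (1,1,1).

The boundary map ∂_2: C_2 → C_1 acts by ∂[p,q,r] = [q,r] − [p,r] + [p,q]. For instance
  ∂acd = cd − ad + ac,
  ∂bcd = cd − bd + bc.
The resulting 6×4 matrix has rank 3, and its Smith normal form has invariant factors (1,1,1).

The boundary map ∂_3: C_3 → C_2 sends each 3-simplex σ to the alternating sum Σ_i (−1)^i (σ with its i-th vertex removed). For instance
  ∂abcd = bcd − acd + abd − abc.
The 4×1 boundary matrix has rank 1 and Smith normal form diag(1).

From H_k ≅ ker(∂_k) / im(∂_{k+1}) we obtain:

  H_0: rank C_0 − rank ∂_1 = 4 − 3 = 1, and the invariant factors of ∂_1 are all 1, so H_0 ≅ Z.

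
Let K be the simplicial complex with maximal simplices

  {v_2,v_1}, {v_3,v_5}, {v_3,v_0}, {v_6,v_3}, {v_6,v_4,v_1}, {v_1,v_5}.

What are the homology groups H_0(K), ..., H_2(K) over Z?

Take the total order v_0 < v_1 < v_2 < v_3 < v_4 < v_5 < v_6 on the vertex set. Then K (dimension 2) consists of the simplices:

  0-simplices (7): [v_0], [v_1], [v_2], [v_3], [v_4], [v_5], [v_6]
  1-simplices (8): [v_0,v_3], [v_1,v_2], [v_1,v_4], [v_1,v_5], [v_1,v_6], [v_3,v_5], [v_3,v_6], [v_4,v_6]
  2-simplices (1): [v_1,v_4,v_6]

Hence C_0 ≅ Z^7, C_1 ≅ Z^8, C_2 ≅ Z^1.

∂_1: C_1 → C_0 is given by ∂[p,q] = [q] − [p].
The 7×8 boundary matrix has rank 6 and Smith normal form diag(1,1,1,1,1,1).

Boundary ∂_2: C_2 → C_1 maps a triangle to the signed sum of its edges. For instance
  ∂[v_1,v_4,v_6] = [v_4,v_6] − [v_1,v_6] + [v_1,v_4].
The 8×1 boundary matrix has rank 1 and Smith normal form diag(1).

Reading off H_k = ker ∂_k / im ∂_{k+1}:

  H_0: rank C_0 − rank ∂_1 = 7 − 6 = 1, and the invariant factors of ∂_1 are all 1, so H_0 ≅ Z.
  H_1: rank ker ∂_1 − rank ∂_2 = (8 − 6) − 1 = 1, and the invariant factors of ∂_2 are all 1, so H_1 ≅ Z.
  H_2: rank ker ∂_2 − rank ∂_3 = (1 − 1) − 0 = 0, and there is no ∂_3, so H_2 ≅ 0.

H_0 ≅ Z,  H_1 ≅ Z,  H_2 = 0.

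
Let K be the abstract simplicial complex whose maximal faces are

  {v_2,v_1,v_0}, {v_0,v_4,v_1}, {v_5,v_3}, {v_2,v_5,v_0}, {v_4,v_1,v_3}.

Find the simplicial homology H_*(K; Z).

K has 6 vertices, 10 edges, 4 triangles.
rank ∂_0 = 0, rank ∂_1 = 5 ⇒ b_0 = 6 − 0 − 5 = 1; all invariant factors of ∂_1 are 1 so no torsion. So H_0 = Z.
rank ∂_1 = 5, rank ∂_2 = 4 ⇒ b_1 = 10 − 5 − 4 = 1; all invariant factors of ∂_2 are 1 so no torsion. So H_1 = Z.
rank ∂_2 = 4, rank ∂_3 = 0 ⇒ b_2 = 4 − 4 − 0 = 0. So H_2 = 0.

H_0 = Z,  H_1 = Z,  H_2 = 0.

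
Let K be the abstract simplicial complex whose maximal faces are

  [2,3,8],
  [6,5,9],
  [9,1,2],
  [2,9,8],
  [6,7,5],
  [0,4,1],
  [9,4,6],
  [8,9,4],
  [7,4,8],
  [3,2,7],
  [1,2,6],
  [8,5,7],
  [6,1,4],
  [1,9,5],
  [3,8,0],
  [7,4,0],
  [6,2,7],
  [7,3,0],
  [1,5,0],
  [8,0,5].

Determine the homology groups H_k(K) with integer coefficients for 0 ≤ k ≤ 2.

H_0 = Z,  H_1 = Z × Z/2,  H_2 = 0.

Fix the vertex order 0 < 1 < 2 < 3 < 4 < 5 < 6 < 7 < 8 < 9 and write every simplex with vertices in increasing order. Then dim K = 2 and the simplices of K are:

  0-simplices (10): [0], [1], [2], [3], [4], [5], [6], [7], [8], [9]
  1-simplices (30): (30 of them)
  2-simplices (20): (20 of them)

Hence C_0 ≅ Z^10, C_1 ≅ Z^30, C_2 ≅ Z^20.

∂_1: C_1 → C_0 sends each edge [p,q] (with p < q) to q − p. For instance
  ∂[0,3] = [3] − [0].
The resulting 10×30 matrix has rank 9, and its Smith normal form has invariant factors (1,1,1,1,1,1,1,1,1).

The boundary map ∂_2: C_2 → C_1 maps a triangle to the signed sum of its edges. For instance
  ∂[4,8,9] = [8,9] − [4,9] + [4,8],
  ∂[0,3,8] = [3,8] − [0,8] + [0,3].
The 30×20 boundary matrix has rank 20 and Smith normal form diag(1,1,1,1,1,1,1,1,1,1,1,1,1,1,1,1,1,1,1,2).

Computing H_k = (kernel of ∂_k) / (image of ∂_{k+1}):

  H_0: rank C_0 − rank ∂_1 = 10 − 9 = 1, and the invariant factors of ∂_1 are all 1, so H_0 = Z.
  H_1: rank ker ∂_1 − rank ∂_2 = (30 − 9) − 20 = 1, and ∂_2 has invariant factor 2 > 1, so H_1 = Z × Z/2.
  H_2: rank ker ∂_2 − rank ∂_3 = (20 − 20) − 0 = 0, and there is no ∂_3, so H_2 = 0.

As a check, the Euler characteristic is 10 − 30 + 20 = 0, which agrees with 1 − 1 + 0 = 0.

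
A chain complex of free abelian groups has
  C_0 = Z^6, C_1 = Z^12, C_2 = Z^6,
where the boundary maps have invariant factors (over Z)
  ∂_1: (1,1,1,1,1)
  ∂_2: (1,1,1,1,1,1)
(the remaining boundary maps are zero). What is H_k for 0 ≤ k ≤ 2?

H_0 = Z,  H_1 = Z,  H_2 = 0.

H_0: b_0 = 6 − 0 − 5 = 1; torsion from ∂_1 factors > 1: none. So H_0 = Z.
H_1: b_1 = 12 − 5 − 6 = 1; torsion from ∂_2 factors > 1: none. So H_1 = Z.
H_2: b_2 = 6 − 6 − 0 = 0; torsion from ∂_3 factors > 1: none. So H_2 = 0.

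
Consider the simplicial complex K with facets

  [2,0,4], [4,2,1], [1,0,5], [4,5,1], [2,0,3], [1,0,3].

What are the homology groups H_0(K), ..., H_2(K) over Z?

H_0 = Z,  H_1 = Z,  H_2 = 0.

Order the vertices as 0 < 1 < 2 < 3 < 4 < 5. Listing each simplex with vertices in this order, K has dimension 2 with simplices:

  0-simplices (6): [0], [1], [2], [3], [4], [5]
  1-simplices (12): [0,1], [0,2], [0,3], [0,4], [0,5], [1,2], [1,3], [1,4], [1,5], [2,3], [2,4], [4,5]
  2-simplices (6): [0,1,3], [0,1,5], [0,2,3], [0,2,4], [1,2,4], [1,4,5]

Hence C_0 ≅ Z^6, C_1 ≅ Z^12, C_2 ≅ Z^6.

The boundary map ∂_1: C_1 → C_0 sends each edge [p,q] (with p < q) to q − p. For instance
  ∂[0,4] = [4] − [0].
The 6×12 boundary matrix has rank 5 and Smith normal form diag(1,1,1,1,1).

Boundary ∂_2: C_2 → C_1 maps a triangle to the signed sum of its edges. For instance
  ∂[0,1,3] = [1,3] − [0,3] + [0,1],
  ∂[1,4,5] = [4,5] − [1,5] + [1,4].
This gives a 12×6 integer matrix of rank 6; reducing to Smith normal form yields diagonal entries (1,1,1,1,1,1).

Now H_k = ker ∂_k / im ∂_{k+1}, so:

  H_0: rank C_0 − rank ∂_1 = 6 − 5 = 1, and the invariant factors of ∂_1 are all 1, so H_0 = Z.
  H_1: rank ker ∂_1 − rank ∂_2 = (12 − 5) − 6 = 1, and the invariant factors of ∂_2 are all 1, so H_1 = Z.
  H_2: rank ker ∂_2 − rank ∂_3 = (6 − 6) − 0 = 0, and there is no ∂_3, so H_2 = 0.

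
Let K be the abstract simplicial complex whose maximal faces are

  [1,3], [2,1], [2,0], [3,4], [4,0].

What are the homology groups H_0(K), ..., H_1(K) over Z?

Take the total order 0 < 1 < 2 < 3 < 4 on the vertex set. Then K (dimension 1) consists of the simplices:

  0-simplices (5): [0], [1], [2], [3], [4]
  1-simplices (5): [0,2], [0,4], [1,2], [1,3], [3,4]

so the chain groups are C_0 ≅ Z^5, C_1 ≅ Z^5.

Boundary ∂_1: C_1 → C_0 maps an edge to its endpoints' difference, ∂[p,q] = q − p.
The 5×5 boundary matrix has rank 4 and Smith normal form diag(1,1,1,1).

Computing H_k = (kernel of ∂_k) / (image of ∂_{k+1}):

  H_0: rank C_0 − rank ∂_1 = 5 − 4 = 1, and the invariant factors of ∂_1 are all 1, so H_0 ≅ Z.
  H_1: rank ker ∂_1 − rank ∂_2 = (5 − 4) − 0 = 1, and there is no ∂_2, so H_1 ≅ Z.

(K is a triangulation of the circle S^1.)

H_0 = Z,  H_1 = Z.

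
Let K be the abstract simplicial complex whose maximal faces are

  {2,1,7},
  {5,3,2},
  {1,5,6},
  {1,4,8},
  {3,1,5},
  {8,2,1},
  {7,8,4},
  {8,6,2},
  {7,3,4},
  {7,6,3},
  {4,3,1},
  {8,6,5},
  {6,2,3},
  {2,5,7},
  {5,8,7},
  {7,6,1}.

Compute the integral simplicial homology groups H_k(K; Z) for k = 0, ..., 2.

Take the total order 1 < 2 < 3 < 4 < 5 < 6 < 7 < 8 on the vertex set. Then K (dimension 2) consists of the simplices:

  0-simplices (8): [1], [2], [3], [4], [5], [6], [7], [8]
  1-simplices (24): (24 of them)
  2-simplices (16): [1,2,7], [1,2,8], [1,3,4], [1,3,5], [1,4,8], [1,5,6], [1,6,7], [2,3,5], [2,3,6], [2,5,7], [2,6,8], [3,4,7], [3,6,7], [4,7,8], [5,6,8], [5,7,8]

Hence C_0 ≅ Z^8, C_1 ≅ Z^24, C_2 ≅ Z^16.

Boundary ∂_1: C_1 → C_0 is given by ∂[p,q] = [q] − [p]. For instance
  ∂[1,7] = [7] − [1].
The resulting 8×24 matrix has rank 7, and its Smith normal form has invariant factors (1,1,1,1,1,1,1).

The boundary map ∂_2: C_2 → C_1 sends each 2-simplex [p,q,r] to [q,r] − [p,r] + [p,q]. For instance
  ∂[5,7,8] = [7,8] − [5,8] + [5,7],
  ∂[1,5,6] = [5,6] − [1,6] + [1,5].
The resulting 24×16 matrix has rank 15, and its Smith normal form has invariant factors (1,1,1,1,1,1,1,1,1,1,1,1,1,1,1).

From H_k ≅ ker(∂_k) / im(∂_{k+1}) we obtain:

  H_0: rank C_0 − rank ∂_1 = 8 − 7 = 1, and the invariant factors of ∂_1 are all 1, so H_0 = Z.
  H_1: rank ker ∂_1 − rank ∂_2 = (24 − 7) − 15 = 2, and the invariant factors of ∂_2 are all 1, so H_1 = Z^2.
  H_2: rank ker ∂_2 − rank ∂_3 = (16 − 15) − 0 = 1, and there is no ∂_3, so H_2 = Z.

H_0 ≅ Z,  H_1 ≅ Z^2,  H_2 ≅ Z.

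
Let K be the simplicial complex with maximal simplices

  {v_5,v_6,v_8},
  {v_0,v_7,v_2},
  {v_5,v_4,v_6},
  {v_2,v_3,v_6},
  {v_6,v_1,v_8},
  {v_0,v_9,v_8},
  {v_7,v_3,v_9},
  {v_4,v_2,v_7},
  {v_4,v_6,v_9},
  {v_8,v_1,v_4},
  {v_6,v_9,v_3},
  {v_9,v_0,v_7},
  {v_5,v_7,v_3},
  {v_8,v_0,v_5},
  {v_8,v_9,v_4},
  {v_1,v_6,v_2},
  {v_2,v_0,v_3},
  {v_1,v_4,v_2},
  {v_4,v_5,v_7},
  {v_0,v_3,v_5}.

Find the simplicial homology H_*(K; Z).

K has 10 vertices, 30 edges, 20 triangles.
rank ∂_0 = 0, rank ∂_1 = 9 ⇒ b_0 = 10 − 0 − 9 = 1; all invariant factors of ∂_1 are 1 so no torsion. So H_0 = Z.
rank ∂_1 = 9, rank ∂_2 = 20 ⇒ b_1 = 30 − 9 − 20 = 1; ∂_2 has invariant factor(s) [2] giving torsion. So H_1 = Z ⊕ Z/2.
rank ∂_2 = 20, rank ∂_3 = 0 ⇒ b_2 = 20 − 20 − 0 = 0. So H_2 = 0.

H_0 = Z,  H_1 = Z ⊕ Z/2,  H_2 = 0.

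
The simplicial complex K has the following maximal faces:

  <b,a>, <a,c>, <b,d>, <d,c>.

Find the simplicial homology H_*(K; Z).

Take the total order a < b < c < d on the vertex set. Then K (dimension 1) consists of the simplices:

  0-simplices (4): a, b, c, d
  1-simplices (4): ab, ac, bd, cd

Hence C_0 ≅ Z^4, C_1 ≅ Z^4.

Boundary ∂_1: C_1 → C_0 is given by ∂[p,q] = [q] − [p]. For instance
  ∂bd = d − b.
The 4×4 boundary matrix has rank 3 and Smith normal form diag(1,1,1).

From H_k ≅ ker(∂_k) / im(∂_{k+1}) we obtain:

  H_0: rank C_0 − rank ∂_1 = 4 − 3 = 1, and the invariant factors of ∂_1 are all 1, so H_0 = Z.
  H_1: rank ker ∂_1 − rank ∂_2 = (4 − 3) − 0 = 1, and there is no ∂_2, so H_1 = Z.

H_0 = Z,  H_1 = Z.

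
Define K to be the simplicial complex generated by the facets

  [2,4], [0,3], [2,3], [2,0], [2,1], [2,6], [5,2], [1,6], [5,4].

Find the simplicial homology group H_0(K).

We work with the vertex ordering 0 < 1 < 2 < 3 < 4 < 5 < 6. The simplices of K, each written with vertices in increasing order, are:

  0-simplices (7): [0], [1], [2], [3], [4], [5], [6]
  1-simplices (9): [0,2], [0,3], [1,2], [1,6], [2,3], [2,4], [2,5], [2,6], [4,5]

so the chain groups are C_0 ≅ Z^7, C_1 ≅ Z^9.

Boundary ∂_1: C_1 → C_0 is given by ∂[p,q] = [q] − [p]. For instance
  ∂[2,5] = [5] − [2].
The resulting 7×9 matrix has rank 6, and its Smith normal form has invariant factors (1,1,1,1,1,1).

Now H_k = ker ∂_k / im ∂_{k+1}, so:

  H_0: rank C_0 − rank ∂_1 = 7 − 6 = 1, and the invariant factors of ∂_1 are all 1, so H_0 ≅ Z.

(K is a triangulation of a wedge of 3 circles.)

H_0 = Z.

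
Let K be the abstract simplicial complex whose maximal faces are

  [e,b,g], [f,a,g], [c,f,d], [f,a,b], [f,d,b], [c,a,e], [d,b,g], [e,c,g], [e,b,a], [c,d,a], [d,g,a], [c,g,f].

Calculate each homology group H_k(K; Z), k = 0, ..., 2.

Take the total order a < b < c < d < e < f < g on the vertex set. Then K (dimension 2) consists of the simplices:

  0-simplices (7): a, b, c, d, e, f, g
  1-simplices (18): ab, ac, ad, ae, af, ag, bd, be, bf, bg, cd, ce, cf, cg, df, dg, eg, fg
  2-simplices (12): abe, abf, acd, ace, adg, afg, bdf, bdg, beg, cdf, ceg, cfg

giving chain groups C_0 ≅ Z^7, C_1 ≅ Z^18, C_2 ≅ Z^12.

Boundary ∂_1: C_1 → C_0 maps an edge to its endpoints' difference, ∂[p,q] = q − p. For instance
  ∂be = e − b.
This gives a 7×18 integer matrix of rank 6; reducing to Smith normal form yields diagonal entries (1,1,1,1,1,1).

The boundary map ∂_2: C_2 → C_1 acts by ∂[p,q,r] = [q,r] − [p,r] + [p,q]. For instance
  ∂abe = be − ae + ab,
  ∂adg = dg − ag + ad.
This gives a 18×12 integer matrix of rank 12; reducing to Smith normal form yields diagonal entries (1,1,1,1,1,1,1,1,1,1,1,2).

Computing H_k = (kernel of ∂_k) / (image of ∂_{k+1}):

  H_0: rank C_0 − rank ∂_1 = 7 − 6 = 1, and the invariant factors of ∂_1 are all 1, so H_0 ≅ Z.
  H_1: rank ker ∂_1 − rank ∂_2 = (18 − 6) − 12 = 0, and ∂_2 has invariant factor 2 > 1, so H_1 ≅ Z/2.
  H_2: rank ker ∂_2 − rank ∂_3 = (12 − 12) − 0 = 0, and there is no ∂_3, so H_2 ≅ 0.

H_0 = Z,  H_1 = Z/2,  H_2 = 0.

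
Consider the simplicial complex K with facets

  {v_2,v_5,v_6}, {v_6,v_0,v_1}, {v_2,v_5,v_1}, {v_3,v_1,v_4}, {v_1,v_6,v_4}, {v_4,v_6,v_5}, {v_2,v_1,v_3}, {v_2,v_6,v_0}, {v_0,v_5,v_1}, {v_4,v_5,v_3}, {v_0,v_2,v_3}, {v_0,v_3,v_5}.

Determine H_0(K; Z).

H_0 ≅ Z.

Fix the vertex order v_0 < v_1 < v_2 < v_3 < v_4 < v_5 < v_6 and write every simplex with vertices in increasing order. Then dim K = 2 and the simplices of K are:

  0-simplices (7): [v_0], [v_1], [v_2], [v_3], [v_4], [v_5], [v_6]
  1-simplices (18): (18 of them)
  2-simplices (12): (12 of them)

giving chain groups C_0 ≅ Z^7, C_1 ≅ Z^18, C_2 ≅ Z^12.

The boundary map ∂_1: C_1 → C_0 sends each edge [p,q] (with p < q) to q − p. For instance
  ∂[v_0,v_6] = [v_6] − [v_0].
The 7×18 boundary matrix has rank 6 and Smith normal form diag(1,1,1,1,1,1).

The boundary map ∂_2: C_2 → C_1 maps a triangle to the signed sum of its edges. For instance
  ∂[v_0,v_1,v_6] = [v_1,v_6] − [v_0,v_6] + [v_0,v_1],
  ∂[v_1,v_3,v_4] = [v_3,v_4] − [v_1,v_4] + [v_1,v_3].
The 18×12 boundary matrix has rank 12 and Smith normal form diag(1,1,1,1,1,1,1,1,1,1,1,2).

Now H_k = ker ∂_k / im ∂_{k+1}, so:

  H_0: rank C_0 − rank ∂_1 = 7 − 6 = 1, and the invariant factors of ∂_1 are all 1, so H_0 ≅ Z.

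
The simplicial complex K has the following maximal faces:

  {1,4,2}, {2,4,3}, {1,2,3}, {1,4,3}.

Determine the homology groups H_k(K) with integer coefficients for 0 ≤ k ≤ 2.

H_0 = Z,  H_1 = 0,  H_2 = Z.

Take the total order 1 < 2 < 3 < 4 on the vertex set. Then K (dimension 2) consists of the simplices:

  0-simplices (4): [1], [2], [3], [4]
  1-simplices (6): [1,2], [1,3], [1,4], [2,3], [2,4], [3,4]
  2-simplices (4): [1,2,3], [1,2,4], [1,3,4], [2,3,4]

so the chain groups are C_0 ≅ Z^4, C_1 ≅ Z^6, C_2 ≅ Z^4.

Boundary ∂_1: C_1 → C_0 is given by ∂[p,q] = [q] − [p].
The 4×6 boundary matrix has rank 3 and Smith normal form diag(1,1,1).

The boundary map ∂_2: C_2 → C_1 sends each 2-simplex [p,q,r] to [q,r] − [p,r] + [p,q]. For instance
  ∂[1,3,4] = [3,4] − [1,4] + [1,3],
  ∂[1,2,4] = [2,4] − [1,4] + [1,2].
This gives a 6×4 integer matrix of rank 3; reducing to Smith normal form yields diagonal entries (1,1,1).

From H_k ≅ ker(∂_k) / im(∂_{k+1}) we obtain:

  H_0: rank C_0 − rank ∂_1 = 4 − 3 = 1, and the invariant factors of ∂_1 are all 1, so H_0 ≅ Z.
  H_1: rank ker ∂_1 − rank ∂_2 = (6 − 3) − 3 = 0, and the invariant factors of ∂_2 are all 1, so H_1 ≅ 0.
  H_2: rank ker ∂_2 − rank ∂_3 = (4 − 3) − 0 = 1, and there is no ∂_3, so H_2 ≅ Z.

(K is a triangulation of the 2-sphere S^2.)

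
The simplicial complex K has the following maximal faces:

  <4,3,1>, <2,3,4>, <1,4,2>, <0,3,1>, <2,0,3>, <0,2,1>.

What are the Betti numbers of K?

Order the vertices as 0 < 1 < 2 < 3 < 4. Listing each simplex with vertices in this order, K has dimension 2 with simplices:

  0-simplices (5): [0], [1], [2], [3], [4]
  1-simplices (9): [0,1], [0,2], [0,3], [1,2], [1,3], [1,4], [2,3], [2,4], [3,4]
  2-simplices (6): [0,1,2], [0,1,3], [0,2,3], [1,2,4], [1,3,4], [2,3,4]

giving chain groups C_0 ≅ Z^5, C_1 ≅ Z^9, C_2 ≅ Z^6.

∂_1: C_1 → C_0 maps an edge to its endpoints' difference, ∂[p,q] = q − p. For instance
  ∂[1,4] = [4] − [1].
As a 5×9 matrix over Z this has rank 4, with invariant factors (1,1,1,1).

The boundary map ∂_2: C_2 → C_1 maps a triangle to the signed sum of its edges. For instance
  ∂[1,3,4] = [3,4] − [1,4] + [1,3],
  ∂[0,1,3] = [1,3] − [0,3] + [0,1].
This gives a 9×6 integer matrix of rank 5; reducing to Smith normal form yields diagonal entries (1,1,1,1,1).

Computing H_k = (kernel of ∂_k) / (image of ∂_{k+1}):

  H_0: rank C_0 − rank ∂_1 = 5 − 4 = 1, and the invariant factors of ∂_1 are all 1, so H_0 = Z.
  H_1: rank ker ∂_1 − rank ∂_2 = (9 − 4) − 5 = 0, and the invariant factors of ∂_2 are all 1, so H_1 = 0.
  H_2: rank ker ∂_2 − rank ∂_3 = (6 − 5) − 0 = 1, and there is no ∂_3, so H_2 = Z.

As a check, the Euler characteristic is 5 − 9 + 6 = 2, which agrees with 1 − 0 + 1 = 2.
(K is a triangulation of the 2-sphere S^2.)

Hence the Betti numbers are b_0 = 1, b_1 = 0, b_2 = 1.

b_0 = 1, b_1 = 0, b_2 = 1.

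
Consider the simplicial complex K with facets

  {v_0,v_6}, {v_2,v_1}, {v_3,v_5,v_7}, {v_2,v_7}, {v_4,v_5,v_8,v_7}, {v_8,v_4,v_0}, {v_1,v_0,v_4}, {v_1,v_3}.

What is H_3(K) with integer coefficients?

H_3 = 0.

Order the vertices as v_0 < v_1 < v_2 < v_3 < v_4 < v_5 < v_6 < v_7 < v_8. Listing each simplex with vertices in this order, K has dimension 3 with simplices:

  0-simplices (9): [v_0], [v_1], [v_2], [v_3], [v_4], [v_5], [v_6], [v_7], [v_8]
  1-simplices (16): (16 of them)
  2-simplices (7): [v_0,v_1,v_4], [v_0,v_4,v_8], [v_3,v_5,v_7], [v_4,v_5,v_7], [v_4,v_5,v_8], [v_4,v_7,v_8], [v_5,v_7,v_8]
  3-simplices (1): [v_4,v_5,v_7,v_8]

giving chain groups C_0 ≅ Z^9, C_1 ≅ Z^16, C_2 ≅ Z^7, C_3 ≅ Z^1.

The boundary map ∂_1: C_1 → C_0 maps an edge to its endpoints' difference, ∂[p,q] = q − p.
As a 9×16 matrix over Z this has rank 8, with invariant factors (1,1,1,1,1,1,1,1).

∂_2: C_2 → C_1 maps a triangle to the signed sum of its edges. For instance
  ∂[v_4,v_5,v_8] = [v_5,v_8] − [v_4,v_8] + [v_4,v_5],
  ∂[v_5,v_7,v_8] = [v_7,v_8] − [v_5,v_8] + [v_5,v_7].
The resulting 16×7 matrix has rank 6, and its Smith normal form has invariant factors (1,1,1,1,1,1).

∂_3: C_3 → C_2 sends each 3-simplex σ to the alternating sum Σ_i (−1)^i (σ with its i-th vertex removed). For instance
  ∂[v_4,v_5,v_7,v_8] = [v_5,v_7,v_8] − [v_4,v_7,v_8] + [v_4,v_5,v_8] − [v_4,v_5,v_7].
The resulting 7×1 matrix has rank 1, and its Smith normal form has invariant factors (1).

Reading off H_k = ker ∂_k / im ∂_{k+1}:

  H_3: rank ker ∂_3 − rank ∂_4 = (1 − 1) − 0 = 0, and there is no ∂_4, so H_3 ≅ 0.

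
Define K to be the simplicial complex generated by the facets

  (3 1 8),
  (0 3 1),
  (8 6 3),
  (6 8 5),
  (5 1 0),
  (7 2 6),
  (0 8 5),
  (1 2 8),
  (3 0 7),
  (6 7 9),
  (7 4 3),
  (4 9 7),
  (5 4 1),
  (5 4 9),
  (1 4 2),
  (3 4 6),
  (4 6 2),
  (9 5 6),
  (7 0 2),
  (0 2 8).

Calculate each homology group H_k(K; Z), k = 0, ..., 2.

Take the total order 0 < 1 < 2 < 3 < 4 < 5 < 6 < 7 < 8 < 9 on the vertex set. Then K (dimension 2) consists of the simplices:

  0-simplices (10): [0], [1], [2], [3], [4], [5], [6], [7], [8], [9]
  1-simplices (30): (30 of them)
  2-simplices (20): (20 of them)

Hence C_0 ≅ Z^10, C_1 ≅ Z^30, C_2 ≅ Z^20.

∂_1: C_1 → C_0 sends each edge [p,q] (with p < q) to q − p. For instance
  ∂[2,7] = [7] − [2].
The 10×30 boundary matrix has rank 9 and Smith normal form diag(1,1,1,1,1,1,1,1,1).

∂_2: C_2 → C_1 sends each 2-simplex [p,q,r] to [q,r] − [p,r] + [p,q]. For instance
  ∂[5,6,9] = [6,9] − [5,9] + [5,6],
  ∂[0,2,7] = [2,7] − [0,7] + [0,2].
As a 30×20 matrix over Z this has rank 20, with invariant factors (1,1,1,1,1,1,1,1,1,1,1,1,1,1,1,1,1,1,1,2).

From H_k ≅ ker(∂_k) / im(∂_{k+1}) we obtain:

  H_0: rank C_0 − rank ∂_1 = 10 − 9 = 1, and the invariant factors of ∂_1 are all 1, so H_0 ≅ Z.
  H_1: rank ker ∂_1 − rank ∂_2 = (30 − 9) − 20 = 1, and ∂_2 has invariant factor 2 > 1, so H_1 ≅ Z × Z/2.
  H_2: rank ker ∂_2 − rank ∂_3 = (20 − 20) − 0 = 0, and there is no ∂_3, so H_2 ≅ 0.

As a check, the Euler characteristic is 10 − 30 + 20 = 0, which agrees with 1 − 1 + 0 = 0.

H_0 ≅ Z,  H_1 ≅ Z × Z/2,  H_2 = 0.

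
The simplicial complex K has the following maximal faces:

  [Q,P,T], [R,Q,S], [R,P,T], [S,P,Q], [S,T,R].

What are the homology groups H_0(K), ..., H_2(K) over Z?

H_0 = Z,  H_1 = Z,  H_2 = 0.

K has 5 vertices, 10 edges, 5 triangles.
rank ∂_0 = 0, rank ∂_1 = 4 ⇒ b_0 = 5 − 0 − 4 = 1; all invariant factors of ∂_1 are 1 so no torsion. So H_0 ≅ Z.
rank ∂_1 = 4, rank ∂_2 = 5 ⇒ b_1 = 10 − 4 − 5 = 1; all invariant factors of ∂_2 are 1 so no torsion. So H_1 ≅ Z.
rank ∂_2 = 5, rank ∂_3 = 0 ⇒ b_2 = 5 − 5 − 0 = 0. So H_2 ≅ 0.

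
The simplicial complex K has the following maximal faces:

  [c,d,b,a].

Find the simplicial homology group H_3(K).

H_3 ≅ 0.

K has 4 vertices, 6 edges, 4 triangles, 1 3-simplex.
rank ∂_3 = 1, rank ∂_4 = 0 ⇒ b_3 = 1 − 1 − 0 = 0. So H_3 = 0.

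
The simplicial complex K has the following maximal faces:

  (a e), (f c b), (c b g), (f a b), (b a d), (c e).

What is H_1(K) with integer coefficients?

H_1 ≅ Z.

We work with the vertex ordering a < b < c < d < e < f < g. The simplices of K, each written with vertices in increasing order, are:

  0-simplices (7): a, b, c, d, e, f, g
  1-simplices (11): ab, ad, ae, af, bc, bd, bf, bg, ce, cf, cg
  2-simplices (4): abd, abf, bcf, bcg

giving chain groups C_0 ≅ Z^7, C_1 ≅ Z^11, C_2 ≅ Z^4.

∂_1: C_1 → C_0 sends each edge [p,q] (with p < q) to q − p. For instance
  ∂ad = d − a.
This gives a 7×11 integer matrix of rank 6; reducing to Smith normal form yields diagonal entries (1,1,1,1,1,1).

Boundary ∂_2: C_2 → C_1 maps a triangle to the signed sum of its edges. For instance
  ∂abf = bf − af + ab,
  ∂bcg = cg − bg + bc.
As a 11×4 matrix over Z this has rank 4, with invariant factors (1,1,1,1).

Now H_k = ker ∂_k / im ∂_{k+1}, so:

  H_1: rank ker ∂_1 − rank ∂_2 = (11 − 6) − 4 = 1, and the invariant factors of ∂_2 are all 1, so H_1 = Z.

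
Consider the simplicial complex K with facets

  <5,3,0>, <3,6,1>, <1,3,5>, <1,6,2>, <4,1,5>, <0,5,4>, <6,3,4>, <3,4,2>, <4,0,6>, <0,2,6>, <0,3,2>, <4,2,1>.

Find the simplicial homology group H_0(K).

K has 7 vertices, 18 edges, 12 triangles.
rank ∂_0 = 0, rank ∂_1 = 6 ⇒ b_0 = 7 − 0 − 6 = 1; all invariant factors of ∂_1 are 1 so no torsion. So H_0 = Z.

H_0 ≅ Z.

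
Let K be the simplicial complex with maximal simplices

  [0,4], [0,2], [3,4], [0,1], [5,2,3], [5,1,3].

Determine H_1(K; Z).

Take the total order 0 < 1 < 2 < 3 < 4 < 5 on the vertex set. Then K (dimension 2) consists of the simplices:

  0-simplices (6): [0], [1], [2], [3], [4], [5]
  1-simplices (9): [0,1], [0,2], [0,4], [1,3], [1,5], [2,3], [2,5], [3,4], [3,5]
  2-simplices (2): [1,3,5], [2,3,5]

Hence C_0 ≅ Z^6, C_1 ≅ Z^9, C_2 ≅ Z^2.

The boundary map ∂_1: C_1 → C_0 sends each edge [p,q] (with p < q) to q − p. For instance
  ∂[0,1] = [1] − [0].
As a 6×9 matrix over Z this has rank 5, with invariant factors (1,1,1,1,1).

∂_2: C_2 → C_1 maps a triangle to the signed sum of its edges. For instance
  ∂[2,3,5] = [3,5] − [2,5] + [2,3],
  ∂[1,3,5] = [3,5] − [1,5] + [1,3].
The resulting 9×2 matrix has rank 2, and its Smith normal form has invariant factors (1,1).

Computing H_k = (kernel of ∂_k) / (image of ∂_{k+1}):

  H_1: rank ker ∂_1 − rank ∂_2 = (9 − 5) − 2 = 2, and the invariant factors of ∂_2 are all 1, so H_1 = Z^2.

H_1 = Z^2.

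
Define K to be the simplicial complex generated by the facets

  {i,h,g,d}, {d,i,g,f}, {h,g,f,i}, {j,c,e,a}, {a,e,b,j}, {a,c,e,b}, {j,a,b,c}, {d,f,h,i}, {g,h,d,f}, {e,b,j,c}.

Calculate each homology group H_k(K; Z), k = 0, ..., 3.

Order the vertices as a < b < c < d < e < f < g < h < i < j. Listing each simplex with vertices in this order, K has dimension 3 with simplices:

  0-simplices (10): a, b, c, d, e, f, g, h, i, j
  1-simplices (20): ab, ac, ae, aj, bc, be, bj, ce, cj, df, dg, dh, di, ej, fg, fh, fi, gh, gi, hi
  2-simplices (20): abc, abe, abj, ace, acj, aej, bce, bcj, bej, cej, dfg, dfh, dfi, dgh, dgi, dhi, fgh, fgi, fhi, ghi
  3-simplices (10): abce, abcj, abej, acej, bcej, dfgh, dfgi, dfhi, dghi, fghi

giving chain groups C_0 ≅ Z^10, C_1 ≅ Z^20, C_2 ≅ Z^20, C_3 ≅ Z^10.

∂_1: C_1 → C_0 sends each edge [p,q] (with p < q) to q − p. For instance
  ∂be = e − b.
As a 10×20 matrix over Z this has rank 8, with invariant factors (1,1,1,1,1,1,1,1).

Boundary ∂_2: C_2 → C_1 acts by ∂[p,q,r] = [q,r] − [p,r] + [p,q]. For instance
  ∂fhi = hi − fi + fh,
  ∂fgh = gh − fh + fg.
The resulting 20×20 matrix has rank 12, and its Smith normal form has invariant factors (1,1,1,1,1,1,1,1,1,1,1,1).

The boundary map ∂_3: C_3 → C_2 sends each 3-simplex σ to the alternating sum Σ_i (−1)^i (σ with its i-th vertex removed). For instance
  ∂dfgh = fgh − dgh + dfh − dfg,
  ∂fghi = ghi − fhi + fgi − fgh.
The 20×10 boundary matrix has rank 8 and Smith normal form diag(1,1,1,1,1,1,1,1).

From H_k ≅ ker(∂_k) / im(∂_{k+1}) we obtain:

  H_0: rank C_0 − rank ∂_1 = 10 − 8 = 2, and the invariant factors of ∂_1 are all 1, so H_0 ≅ Z^2.
  H_1: rank ker ∂_1 − rank ∂_2 = (20 − 8) − 12 = 0, and the invariant factors of ∂_2 are all 1, so H_1 ≅ 0.
  H_2: rank ker ∂_2 − rank ∂_3 = (20 − 12) − 8 = 0, and the invariant factors of ∂_3 are all 1, so H_2 ≅ 0.
  H_3: rank ker ∂_3 − rank ∂_4 = (10 − 8) − 0 = 2, and there is no ∂_4, so H_3 ≅ Z^2.

H_0 = Z^2,  H_1 = 0,  H_2 = 0,  H_3 = Z^2.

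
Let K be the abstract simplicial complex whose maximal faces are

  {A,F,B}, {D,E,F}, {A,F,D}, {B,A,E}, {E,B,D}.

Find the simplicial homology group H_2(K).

H_2 ≅ 0.

Order the vertices as A < B < D < E < F. Listing each simplex with vertices in this order, K has dimension 2 with simplices:

  0-simplices (5): A, B, D, E, F
  1-simplices (10): AB, AD, AE, AF, BD, BE, BF, DE, DF, EF
  2-simplices (5): ABE, ABF, ADF, BDE, DEF

so the chain groups are C_0 ≅ Z^5, C_1 ≅ Z^10, C_2 ≅ Z^5.

The boundary map ∂_1: C_1 → C_0 maps an edge to its endpoints' difference, ∂[p,q] = q − p. For instance
  ∂EF = F − E.
As a 5×10 matrix over Z this has rank 4, with invariant factors (1,1,1,1).

The boundary map ∂_2: C_2 → C_1 maps a triangle to the signed sum of its edges. For instance
  ∂ADF = DF − AF + AD,
  ∂ABF = BF − AF + AB.
The resulting 10×5 matrix has rank 5, and its Smith normal form has invariant factors (1,1,1,1,1).

Now H_k = ker ∂_k / im ∂_{k+1}, so:

  H_2: rank ker ∂_2 − rank ∂_3 = (5 − 5) − 0 = 0, and there is no ∂_3, so H_2 = 0.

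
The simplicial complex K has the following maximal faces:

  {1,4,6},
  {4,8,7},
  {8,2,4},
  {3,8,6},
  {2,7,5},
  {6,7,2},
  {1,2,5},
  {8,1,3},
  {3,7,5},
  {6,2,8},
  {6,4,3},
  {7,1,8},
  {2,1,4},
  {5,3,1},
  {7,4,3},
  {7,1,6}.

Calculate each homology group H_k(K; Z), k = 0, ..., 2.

H_0 = Z,  H_1 = Z^2,  H_2 = Z.

Take the total order 1 < 2 < 3 < 4 < 5 < 6 < 7 < 8 on the vertex set. Then K (dimension 2) consists of the simplices:

  0-simplices (8): [1], [2], [3], [4], [5], [6], [7], [8]
  1-simplices (24): (24 of them)
  2-simplices (16): [1,2,4], [1,2,5], [1,3,5], [1,3,8], [1,4,6], [1,6,7], [1,7,8], [2,4,8], [2,5,7], [2,6,7], [2,6,8], [3,4,6], [3,4,7], [3,5,7], [3,6,8], [4,7,8]

so the chain groups are C_0 ≅ Z^8, C_1 ≅ Z^24, C_2 ≅ Z^16.

The boundary map ∂_1: C_1 → C_0 maps an edge to its endpoints' difference, ∂[p,q] = q − p. For instance
  ∂[2,4] = [4] − [2].
The 8×24 boundary matrix has rank 7 and Smith normal form diag(1,1,1,1,1,1,1).

∂_2: C_2 → C_1 maps a triangle to the signed sum of its edges. For instance
  ∂[3,4,7] = [4,7] − [3,7] + [3,4],
  ∂[3,6,8] = [6,8] − [3,8] + [3,6].
The 24×16 boundary matrix has rank 15 and Smith normal form diag(1,1,1,1,1,1,1,1,1,1,1,1,1,1,1).

Reading off H_k = ker ∂_k / im ∂_{k+1}:

  H_0: rank C_0 − rank ∂_1 = 8 − 7 = 1, and the invariant factors of ∂_1 are all 1, so H_0 ≅ Z.
  H_1: rank ker ∂_1 − rank ∂_2 = (24 − 7) − 15 = 2, and the invariant factors of ∂_2 are all 1, so H_1 ≅ Z^2.
  H_2: rank ker ∂_2 − rank ∂_3 = (16 − 15) − 0 = 1, and there is no ∂_3, so H_2 ≅ Z.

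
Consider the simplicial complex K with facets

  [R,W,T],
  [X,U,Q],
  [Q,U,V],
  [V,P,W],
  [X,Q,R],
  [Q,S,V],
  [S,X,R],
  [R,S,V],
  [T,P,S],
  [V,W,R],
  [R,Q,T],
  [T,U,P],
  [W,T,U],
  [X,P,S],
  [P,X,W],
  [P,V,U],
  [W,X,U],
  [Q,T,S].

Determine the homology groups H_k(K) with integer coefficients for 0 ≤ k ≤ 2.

H_0 = Z,  H_1 = Z ⊕ Z/2,  H_2 = 0.

Order the vertices as P < Q < R < S < T < U < V < W < X. Listing each simplex with vertices in this order, K has dimension 2 with simplices:

  0-simplices (9): P, Q, R, S, T, U, V, W, X
  1-simplices (27): PS, PT, PU, PV, PW, PX, QR, QS, QT, QU, QV, QX, RS, RT, RV, RW, RX, ST, SV, SX, TU, TW, UV, UW, UX, VW, WX
  2-simplices (18): PST, PSX, PTU, PUV, PVW, PWX, QRT, QRX, QST, QSV, QUV, QUX, RSV, RSX, RTW, RVW, TUW, UWX

Hence C_0 ≅ Z^9, C_1 ≅ Z^27, C_2 ≅ Z^18.

∂_1: C_1 → C_0 is given by ∂[p,q] = [q] − [p]. For instance
  ∂VW = W − V.
The resulting 9×27 matrix has rank 8, and its Smith normal form has invariant factors (1,1,1,1,1,1,1,1).

∂_2: C_2 → C_1 acts by ∂[p,q,r] = [q,r] − [p,r] + [p,q]. For instance
  ∂PSX = SX − PX + PS,
  ∂QSV = SV − QV + QS.
This gives a 27×18 integer matrix of rank 18; reducing to Smith normal form yields diagonal entries (1,1,1,1,1,1,1,1,1,1,1,1,1,1,1,1,1,2).

From H_k ≅ ker(∂_k) / im(∂_{k+1}) we obtain:

  H_0: rank C_0 − rank ∂_1 = 9 − 8 = 1, and the invariant factors of ∂_1 are all 1, so H_0 = Z.
  H_1: rank ker ∂_1 − rank ∂_2 = (27 − 8) − 18 = 1, and ∂_2 has invariant factor 2 > 1, so H_1 = Z ⊕ Z/2.
  H_2: rank ker ∂_2 − rank ∂_3 = (18 − 18) − 0 = 0, and there is no ∂_3, so H_2 = 0.

(K is a triangulation of the Klein bottle.)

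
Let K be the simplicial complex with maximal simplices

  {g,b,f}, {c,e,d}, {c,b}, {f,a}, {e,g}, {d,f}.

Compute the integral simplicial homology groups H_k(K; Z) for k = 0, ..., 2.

Fix the vertex order a < b < c < d < e < f < g and write every simplex with vertices in increasing order. Then dim K = 2 and the simplices of K are:

  0-simplices (7): a, b, c, d, e, f, g
  1-simplices (10): af, bc, bf, bg, cd, ce, de, df, eg, fg
  2-simplices (2): bfg, cde

so the chain groups are C_0 ≅ Z^7, C_1 ≅ Z^10, C_2 ≅ Z^2.

Boundary ∂_1: C_1 → C_0 sends each edge [p,q] (with p < q) to q − p. For instance
  ∂df = f − d.
As a 7×10 matrix over Z this has rank 6, with invariant factors (1,1,1,1,1,1).

∂_2: C_2 → C_1 maps a triangle to the signed sum of its edges. For instance
  ∂bfg = fg − bg + bf,
  ∂cde = de − ce + cd.
The resulting 10×2 matrix has rank 2, and its Smith normal form has invariant factors (1,1).

Computing H_k = (kernel of ∂_k) / (image of ∂_{k+1}):

  H_0: rank C_0 − rank ∂_1 = 7 − 6 = 1, and the invariant factors of ∂_1 are all 1, so H_0 = Z.
  H_1: rank ker ∂_1 − rank ∂_2 = (10 − 6) − 2 = 2, and the invariant factors of ∂_2 are all 1, so H_1 = Z^2.
  H_2: rank ker ∂_2 − rank ∂_3 = (2 − 2) − 0 = 0, and there is no ∂_3, so H_2 = 0.

H_0 = Z,  H_1 = Z^2,  H_2 = 0.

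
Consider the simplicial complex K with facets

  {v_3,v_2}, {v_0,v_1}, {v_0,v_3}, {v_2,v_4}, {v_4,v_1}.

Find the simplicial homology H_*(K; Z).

Fix the vertex order v_0 < v_1 < v_2 < v_3 < v_4 and write every simplex with vertices in increasing order. Then dim K = 1 and the simplices of K are:

  0-simplices (5): [v_0], [v_1], [v_2], [v_3], [v_4]
  1-simplices (5): [v_0,v_1], [v_0,v_3], [v_1,v_4], [v_2,v_3], [v_2,v_4]

Hence C_0 ≅ Z^5, C_1 ≅ Z^5.

∂_1: C_1 → C_0 is given by ∂[p,q] = [q] − [p]. For instance
  ∂[v_2,v_4] = [v_4] − [v_2].
The resulting 5×5 matrix has rank 4, and its Smith normal form has invariant factors (1,1,1,1).

Computing H_k = (kernel of ∂_k) / (image of ∂_{k+1}):

  H_0: rank C_0 − rank ∂_1 = 5 − 4 = 1, and the invariant factors of ∂_1 are all 1, so H_0 = Z.
  H_1: rank ker ∂_1 − rank ∂_2 = (5 − 4) − 0 = 1, and there is no ∂_2, so H_1 = Z.

H_0 ≅ Z,  H_1 ≅ Z.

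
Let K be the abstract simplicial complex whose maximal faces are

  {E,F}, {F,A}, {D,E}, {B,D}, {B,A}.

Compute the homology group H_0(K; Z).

Order the vertices as A < B < D < E < F. Listing each simplex with vertices in this order, K has dimension 1 with simplices:

  0-simplices (5): A, B, D, E, F
  1-simplices (5): AB, AF, BD, DE, EF

so the chain groups are C_0 ≅ Z^5, C_1 ≅ Z^5.

Boundary ∂_1: C_1 → C_0 sends each edge [p,q] (with p < q) to q − p. For instance
  ∂AF = F − A.
The resulting 5×5 matrix has rank 4, and its Smith normal form has invariant factors (1,1,1,1).

Now H_k = ker ∂_k / im ∂_{k+1}, so:

  H_0: rank C_0 − rank ∂_1 = 5 − 4 = 1, and the invariant factors of ∂_1 are all 1, so H_0 ≅ Z.

(K is a triangulation of the circle S^1.)

H_0 = Z.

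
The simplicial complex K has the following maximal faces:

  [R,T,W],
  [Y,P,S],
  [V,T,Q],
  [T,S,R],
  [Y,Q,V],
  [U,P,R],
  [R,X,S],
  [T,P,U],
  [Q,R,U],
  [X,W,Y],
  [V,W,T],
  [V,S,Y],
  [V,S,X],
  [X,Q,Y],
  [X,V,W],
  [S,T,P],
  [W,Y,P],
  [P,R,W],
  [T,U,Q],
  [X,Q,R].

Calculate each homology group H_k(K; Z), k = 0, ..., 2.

We work with the vertex ordering P < Q < R < S < T < U < V < W < X < Y. The simplices of K, each written with vertices in increasing order, are:

  0-simplices (10): P, Q, R, S, T, U, V, W, X, Y
  1-simplices (30): PR, PS, PT, PU, PW, PY, QR, QT, QU, QV, QX, QY, RS, RT, RU, RW, RX, ST, SV, SX, SY, TU, TV, TW, VW, VX, VY, WX, WY, XY
  2-simplices (20): PRU, PRW, PST, PSY, PTU, PWY, QRU, QRX, QTU, QTV, QVY, QXY, RST, RSX, RTW, SVX, SVY, TVW, VWX, WXY

so the chain groups are C_0 ≅ Z^10, C_1 ≅ Z^30, C_2 ≅ Z^20.

∂_1: C_1 → C_0 maps an edge to its endpoints' difference, ∂[p,q] = q − p.
The 10×30 boundary matrix has rank 9 and Smith normal form diag(1,1,1,1,1,1,1,1,1).

Boundary ∂_2: C_2 → C_1 maps a triangle to the signed sum of its edges. For instance
  ∂RTW = TW − RW + RT,
  ∂QXY = XY − QY + QX.
The resulting 30×20 matrix has rank 20, and its Smith normal form has invariant factors (1,1,1,1,1,1,1,1,1,1,1,1,1,1,1,1,1,1,1,2).

From H_k ≅ ker(∂_k) / im(∂_{k+1}) we obtain:

  H_0: rank C_0 − rank ∂_1 = 10 − 9 = 1, and the invariant factors of ∂_1 are all 1, so H_0 = Z.
  H_1: rank ker ∂_1 − rank ∂_2 = (30 − 9) − 20 = 1, and ∂_2 has invariant factor 2 > 1, so H_1 = Z ⊕ Z/2.
  H_2: rank ker ∂_2 − rank ∂_3 = (20 − 20) − 0 = 0, and there is no ∂_3, so H_2 = 0.

(K is a triangulation of the Klein bottle.)

H_0 = Z,  H_1 = Z ⊕ Z/2,  H_2 = 0.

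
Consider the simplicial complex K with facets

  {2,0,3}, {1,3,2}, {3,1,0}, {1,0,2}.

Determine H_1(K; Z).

K has 4 vertices, 6 edges, 4 triangles.
rank ∂_1 = 3, rank ∂_2 = 3 ⇒ b_1 = 6 − 3 − 3 = 0; all invariant factors of ∂_2 are 1 so no torsion. So H_1 = 0.

H_1 = 0.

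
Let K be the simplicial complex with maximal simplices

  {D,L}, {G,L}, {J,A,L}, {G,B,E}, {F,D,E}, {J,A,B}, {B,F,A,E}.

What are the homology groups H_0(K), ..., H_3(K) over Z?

H_0 = Z,  H_1 = Z^2,  H_2 = 0,  H_3 = 0.

Take the total order A < B < D < E < F < G < J < L on the vertex set. Then K (dimension 3) consists of the simplices:

  0-simplices (8): A, B, D, E, F, G, J, L
  1-simplices (16): AB, AE, AF, AJ, AL, BE, BF, BG, BJ, DE, DF, DL, EF, EG, GL, JL
  2-simplices (8): ABE, ABF, ABJ, AEF, AJL, BEF, BEG, DEF
  3-simplices (1): ABEF

so the chain groups are C_0 ≅ Z^8, C_1 ≅ Z^16, C_2 ≅ Z^8, C_3 ≅ Z^1.

∂_1: C_1 → C_0 sends each edge [p,q] (with p < q) to q − p. For instance
  ∂DE = E − D.
As a 8×16 matrix over Z this has rank 7, with invariant factors (1,1,1,1,1,1,1).

The boundary map ∂_2: C_2 → C_1 sends each 2-simplex [p,q,r] to [q,r] − [p,r] + [p,q]. For instance
  ∂BEF = EF − BF + BE,
  ∂AEF = EF − AF + AE.
As a 16×8 matrix over Z this has rank 7, with invariant factors (1,1,1,1,1,1,1).

Boundary ∂_3: C_3 → C_2 sends each 3-simplex σ to the alternating sum Σ_i (−1)^i (σ with its i-th vertex removed). For instance
  ∂ABEF = BEF − AEF + ABF − ABE.
The 8×1 boundary matrix has rank 1 and Smith normal form diag(1).

From H_k ≅ ker(∂_k) / im(∂_{k+1}) we obtain:

  H_0: rank C_0 − rank ∂_1 = 8 − 7 = 1, and the invariant factors of ∂_1 are all 1, so H_0 = Z.
  H_1: rank ker ∂_1 − rank ∂_2 = (16 − 7) − 7 = 2, and the invariant factors of ∂_2 are all 1, so H_1 = Z^2.
  H_2: rank ker ∂_2 − rank ∂_3 = (8 − 7) − 1 = 0, and the invariant factors of ∂_3 are all 1, so H_2 = 0.
  H_3: rank ker ∂_3 − rank ∂_4 = (1 − 1) − 0 = 0, and there is no ∂_4, so H_3 = 0.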